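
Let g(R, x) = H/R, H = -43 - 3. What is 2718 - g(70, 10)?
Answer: 95153/35 ≈ 2718.7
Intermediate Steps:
H = -46
g(R, x) = -46/R
2718 - g(70, 10) = 2718 - (-46)/70 = 2718 - 1*(-23/35) = 2718 + 23/35 = 95153/35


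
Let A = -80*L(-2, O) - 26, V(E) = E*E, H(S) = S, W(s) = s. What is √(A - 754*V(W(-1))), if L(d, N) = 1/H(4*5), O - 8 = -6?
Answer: 28*I ≈ 28.0*I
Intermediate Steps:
O = 2 (O = 8 - 6 = 2)
V(E) = E²
L(d, N) = 1/20 (L(d, N) = 1/(4*5) = 1/20)
A = -30 (A = -80*1/20 - 26 = -4 - 26 = -30)
√(A - 754*V(W(-1))) = √(-30 - 754*(-1)²) = √(-30 - 754*1) = √(-30 - 754) = √(-784) = 28*I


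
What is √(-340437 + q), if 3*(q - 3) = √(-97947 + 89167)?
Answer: √(-3063906 + 6*I*√2195)/3 ≈ 0.026766 + 583.47*I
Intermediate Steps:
q = 3 + 2*I*√2195/3 (q = 3 + √(-97947 + 89167)/3 = 3 + √(-8780)/3 = 3 + (2*I*√2195)/3 = 3 + 2*I*√2195/3 ≈ 3.0 + 31.234*I)
√(-340437 + q) = √(-340437 + (3 + 2*I*√2195/3)) = √(-340434 + 2*I*√2195/3)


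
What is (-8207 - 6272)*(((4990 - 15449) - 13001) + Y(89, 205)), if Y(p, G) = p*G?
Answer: 75507985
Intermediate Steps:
Y(p, G) = G*p
(-8207 - 6272)*(((4990 - 15449) - 13001) + Y(89, 205)) = (-8207 - 6272)*(((4990 - 15449) - 13001) + 205*89) = -14479*((-10459 - 13001) + 18245) = -14479*(-23460 + 18245) = -14479*(-5215) = 75507985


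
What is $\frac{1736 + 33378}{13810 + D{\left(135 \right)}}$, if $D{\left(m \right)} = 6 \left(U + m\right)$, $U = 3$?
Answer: $\frac{17557}{7319} \approx 2.3988$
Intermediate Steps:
$D{\left(m \right)} = 18 + 6 m$ ($D{\left(m \right)} = 6 \left(3 + m\right) = 18 + 6 m$)
$\frac{1736 + 33378}{13810 + D{\left(135 \right)}} = \frac{1736 + 33378}{13810 + \left(18 + 6 \cdot 135\right)} = \frac{35114}{13810 + \left(18 + 810\right)} = \frac{35114}{13810 + 828} = \frac{35114}{14638} = 35114 \cdot \frac{1}{14638} = \frac{17557}{7319}$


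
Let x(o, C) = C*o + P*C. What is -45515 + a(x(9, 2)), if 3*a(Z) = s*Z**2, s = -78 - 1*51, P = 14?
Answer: -136503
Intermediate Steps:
s = -129 (s = -78 - 51 = -129)
x(o, C) = 14*C + C*o (x(o, C) = C*o + 14*C = 14*C + C*o)
a(Z) = -43*Z**2 (a(Z) = (-129*Z**2)/3 = -43*Z**2)
-45515 + a(x(9, 2)) = -45515 - 43*4*(14 + 9)**2 = -45515 - 43*(2*23)**2 = -45515 - 43*46**2 = -45515 - 43*2116 = -45515 - 90988 = -136503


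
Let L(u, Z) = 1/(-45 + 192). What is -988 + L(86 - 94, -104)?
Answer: -145235/147 ≈ -987.99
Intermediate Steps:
L(u, Z) = 1/147
-988 + L(86 - 94, -104) = -988 + 1/147 = -145235/147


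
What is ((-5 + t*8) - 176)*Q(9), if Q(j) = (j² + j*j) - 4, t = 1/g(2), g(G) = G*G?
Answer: -28282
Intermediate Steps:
g(G) = G²
t = ¼ (t = 1/(2²) = 1/4 = ¼ ≈ 0.25000)
Q(j) = -4 + 2*j² (Q(j) = (j² + j²) - 4 = 2*j² - 4 = -4 + 2*j²)
((-5 + t*8) - 176)*Q(9) = ((-5 + (¼)*8) - 176)*(-4 + 2*9²) = ((-5 + 2) - 176)*(-4 + 2*81) = (-3 - 176)*(-4 + 162) = -179*158 = -28282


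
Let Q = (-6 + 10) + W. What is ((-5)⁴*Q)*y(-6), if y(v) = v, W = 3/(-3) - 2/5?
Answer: -9750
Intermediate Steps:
W = -7/5 (W = 3*(-⅓) - 2*⅕ = -1 - ⅖ = -7/5 ≈ -1.4000)
Q = 13/5 (Q = (-6 + 10) - 7/5 = 4 - 7/5 = 13/5 ≈ 2.6000)
((-5)⁴*Q)*y(-6) = ((-5)⁴*(13/5))*(-6) = (625*(13/5))*(-6) = 1625*(-6) = -9750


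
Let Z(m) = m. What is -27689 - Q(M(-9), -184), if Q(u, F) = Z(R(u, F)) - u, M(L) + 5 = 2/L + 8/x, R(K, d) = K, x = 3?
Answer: -27689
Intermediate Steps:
M(L) = -7/3 + 2/L (M(L) = -5 + (2/L + 8/3) = -5 + (8/3 + 2/L) = -7/3 + 2/L)
Q(u, F) = 0 (Q(u, F) = u - u = 0)
-27689 - Q(M(-9), -184) = -27689 - 1*0 = -27689 + 0 = -27689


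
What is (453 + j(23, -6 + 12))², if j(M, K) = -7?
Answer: 198916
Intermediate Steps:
(453 + j(23, -6 + 12))² = (453 - 7)² = 446² = 198916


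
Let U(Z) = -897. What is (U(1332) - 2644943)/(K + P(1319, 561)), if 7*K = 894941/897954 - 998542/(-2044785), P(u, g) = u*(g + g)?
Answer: -11335537112829434400/6340393908046599631 ≈ -1.7878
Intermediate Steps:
P(u, g) = 2*g*u (P(u, g) = u*(2*g) = 2*g*u)
K = 908868905251/4284286696410 (K = (894941/897954 - 998542/(-2044785))/7 = (894941*(1/897954) - 998542*(-1/2044785))/7 = (894941/897954 + 998542/2044785)/7 = (⅐)*(908868905251/612040956630) = 908868905251/4284286696410 ≈ 0.21214)
(U(1332) - 2644943)/(K + P(1319, 561)) = (-897 - 2644943)/(908868905251/4284286696410 + 2*561*1319) = -2645840/(908868905251/4284286696410 + 1479918) = -2645840/6340393908046599631/4284286696410 = -2645840*4284286696410/6340393908046599631 = -11335537112829434400/6340393908046599631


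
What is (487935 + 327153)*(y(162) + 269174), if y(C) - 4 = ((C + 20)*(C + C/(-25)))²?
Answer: 408268319560684128/625 ≈ 6.5323e+14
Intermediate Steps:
y(C) = 4 + 576*C²*(20 + C)²/625 (y(C) = 4 + ((C + 20)*(C + C/(-25)))² = 4 + ((20 + C)*(C + C*(-1/25)))² = 4 + ((20 + C)*(C - C/25))² = 4 + ((20 + C)*(24*C/25))² = 4 + (24*C*(20 + C)/25)² = 4 + 576*C²*(20 + C)²/625)
(487935 + 327153)*(y(162) + 269174) = (487935 + 327153)*((4 + (576/625)*162²*(20 + 162)²) + 269174) = 815088*((4 + (576/625)*26244*182²) + 269174) = 815088*((4 + (576/625)*26244*33124) + 269174) = 815088*((4 + 500720403456/625) + 269174) = 815088*(500720405956/625 + 269174) = 815088*(500888639706/625) = 408268319560684128/625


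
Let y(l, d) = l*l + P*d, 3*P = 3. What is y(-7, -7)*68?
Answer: 2856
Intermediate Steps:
P = 1 (P = (⅓)*3 = 1)
y(l, d) = d + l² (y(l, d) = l*l + 1*d = l² + d = d + l²)
y(-7, -7)*68 = (-7 + (-7)²)*68 = (-7 + 49)*68 = 42*68 = 2856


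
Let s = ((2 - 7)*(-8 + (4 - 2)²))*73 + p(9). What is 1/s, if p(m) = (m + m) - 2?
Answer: 1/1476 ≈ 0.00067751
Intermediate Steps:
p(m) = -2 + 2*m (p(m) = 2*m - 2 = -2 + 2*m)
s = 1476 (s = ((2 - 7)*(-8 + (4 - 2)²))*73 + (-2 + 2*9) = -5*(-8 + 2²)*73 + (-2 + 18) = -5*(-8 + 4)*73 + 16 = -5*(-4)*73 + 16 = 20*73 + 16 = 1460 + 16 = 1476)
1/s = 1/1476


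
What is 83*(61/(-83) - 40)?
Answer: -3381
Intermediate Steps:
83*(61/(-83) - 40) = 83*(61*(-1/83) - 40) = 83*(-61/83 - 40) = 83*(-3381/83) = -3381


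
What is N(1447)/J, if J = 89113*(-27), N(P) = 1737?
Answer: -193/267339 ≈ -0.00072193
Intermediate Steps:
J = -2406051
N(1447)/J = 1737/(-2406051) = 1737*(-1/2406051) = -193/267339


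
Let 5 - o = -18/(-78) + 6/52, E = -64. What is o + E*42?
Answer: -69767/26 ≈ -2683.3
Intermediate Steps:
o = 121/26 (o = 5 - (-18/(-78) + 6/52) = 5 - (-18*(-1/78) + 6*(1/52)) = 5 - (3/13 + 3/26) = 5 - 1*9/26 = 5 - 9/26 = 121/26 ≈ 4.6538)
o + E*42 = 121/26 - 64*42 = 121/26 - 2688 = -69767/26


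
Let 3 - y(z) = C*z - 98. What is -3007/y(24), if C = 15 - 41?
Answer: -3007/725 ≈ -4.1476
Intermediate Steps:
C = -26
y(z) = 101 + 26*z (y(z) = 3 - (-26*z - 98) = 3 - (-98 - 26*z) = 3 + (98 + 26*z) = 101 + 26*z)
-3007/y(24) = -3007/(101 + 26*24) = -3007/(101 + 624) = -3007/725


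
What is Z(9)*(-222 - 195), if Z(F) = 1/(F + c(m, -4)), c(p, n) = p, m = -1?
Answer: -417/8 ≈ -52.125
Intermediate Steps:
Z(F) = 1/(-1 + F) (Z(F) = 1/(F - 1) = 1/(-1 + F))
Z(9)*(-222 - 195) = (-222 - 195)/(-1 + 9) = -417/8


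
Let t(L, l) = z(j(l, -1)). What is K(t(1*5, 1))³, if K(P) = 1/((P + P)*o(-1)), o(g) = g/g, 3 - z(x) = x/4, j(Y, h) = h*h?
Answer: 8/1331 ≈ 0.0060105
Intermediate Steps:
j(Y, h) = h²
z(x) = 3 - x/4
t(L, l) = 11/4 (t(L, l) = 3 - ¼*(-1)² = 3 - ¼*1 = 3 - ¼ = 11/4)
o(g) = 1
K(P) = 1/(2*P) (K(P) = 1/((P + P)*1) = 1/(2*P))
K(t(1*5, 1))³ = (1/(2*(11/4)))³ = ((½)*(4/11))³ = (2/11)³ = 8/1331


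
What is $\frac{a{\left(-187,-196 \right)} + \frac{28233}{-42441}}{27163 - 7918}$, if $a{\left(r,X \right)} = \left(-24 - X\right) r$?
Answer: $- \frac{455033519}{272259015} \approx -1.6713$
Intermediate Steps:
$a{\left(r,X \right)} = r \left(-24 - X\right)$
$\frac{a{\left(-187,-196 \right)} + \frac{28233}{-42441}}{27163 - 7918} = \frac{\left(-1\right) \left(-187\right) \left(24 - 196\right) + \frac{28233}{-42441}}{27163 - 7918} = \frac{\left(-1\right) \left(-187\right) \left(-172\right) + 28233 \left(- \frac{1}{42441}\right)}{19245} = \left(-32164 - \frac{9411}{14147}\right) \frac{1}{19245} = \left(- \frac{455033519}{14147}\right) \frac{1}{19245} = - \frac{455033519}{272259015}$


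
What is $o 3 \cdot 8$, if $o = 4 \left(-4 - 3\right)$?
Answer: $-672$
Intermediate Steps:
$o = -28$ ($o = 4 \left(-7\right) = -28$)
$o 3 \cdot 8 = \left(-28\right) 3 \cdot 8 = \left(-84\right) 8 = -672$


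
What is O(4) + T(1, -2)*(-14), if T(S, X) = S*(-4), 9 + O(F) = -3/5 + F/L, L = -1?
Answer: 212/5 ≈ 42.400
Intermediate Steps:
O(F) = -48/5 - F (O(F) = -9 + (-3/5 + F/(-1)) = -9 + (-3*⅕ + F*(-1)) = -9 + (-⅗ - F) = -48/5 - F)
T(S, X) = -4*S
O(4) + T(1, -2)*(-14) = (-48/5 - 1*4) - 4*1*(-14) = (-48/5 - 4) - 4*(-14) = -68/5 + 56 = 212/5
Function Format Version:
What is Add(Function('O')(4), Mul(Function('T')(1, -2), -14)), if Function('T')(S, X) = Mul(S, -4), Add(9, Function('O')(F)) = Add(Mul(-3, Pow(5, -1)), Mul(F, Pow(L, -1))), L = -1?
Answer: Rational(212, 5) ≈ 42.400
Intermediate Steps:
Function('O')(F) = Add(Rational(-48, 5), Mul(-1, F)) (Function('O')(F) = Add(-9, Add(Mul(-3, Pow(5, -1)), Mul(F, Pow(-1, -1)))) = Add(-9, Add(Mul(-3, Rational(1, 5)), Mul(F, -1))) = Add(-9, Add(Rational(-3, 5), Mul(-1, F))) = Add(Rational(-48, 5), Mul(-1, F)))
Function('T')(S, X) = Mul(-4, S)
Add(Function('O')(4), Mul(Function('T')(1, -2), -14)) = Add(Add(Rational(-48, 5), Mul(-1, 4)), Mul(Mul(-4, 1), -14)) = Add(Add(Rational(-48, 5), -4), Mul(-4, -14)) = Add(Rational(-68, 5), 56) = Rational(212, 5)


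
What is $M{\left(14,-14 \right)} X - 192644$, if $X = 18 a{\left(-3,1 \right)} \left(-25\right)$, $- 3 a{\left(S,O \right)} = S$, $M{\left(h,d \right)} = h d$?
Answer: $-104444$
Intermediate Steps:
$M{\left(h,d \right)} = d h$
$a{\left(S,O \right)} = - \frac{S}{3}$
$X = -450$ ($X = 18 \left(\left(- \frac{1}{3}\right) \left(-3\right)\right) \left(-25\right) = 18 \cdot 1 \left(-25\right) = 18 \left(-25\right) = -450$)
$M{\left(14,-14 \right)} X - 192644 = \left(-14\right) 14 \left(-450\right) - 192644 = \left(-196\right) \left(-450\right) - 192644 = 88200 - 192644 = -104444$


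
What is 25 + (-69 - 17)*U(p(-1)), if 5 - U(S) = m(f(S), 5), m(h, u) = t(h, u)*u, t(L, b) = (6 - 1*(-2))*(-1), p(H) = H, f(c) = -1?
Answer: -3845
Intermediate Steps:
t(L, b) = -8 (t(L, b) = (6 + 2)*(-1) = 8*(-1) = -8)
m(h, u) = -8*u
U(S) = 45 (U(S) = 5 - (-8)*5 = 5 - 1*(-40) = 5 + 40 = 45)
25 + (-69 - 17)*U(p(-1)) = 25 + (-69 - 17)*45 = 25 - 86*45 = 25 - 3870 = -3845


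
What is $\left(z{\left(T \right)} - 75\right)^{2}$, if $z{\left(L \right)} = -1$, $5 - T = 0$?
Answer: $5776$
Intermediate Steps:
$T = 5$ ($T = 5 - 0 = 5 + 0 = 5$)
$\left(z{\left(T \right)} - 75\right)^{2} = \left(-1 - 75\right)^{2} = \left(-76\right)^{2} = 5776$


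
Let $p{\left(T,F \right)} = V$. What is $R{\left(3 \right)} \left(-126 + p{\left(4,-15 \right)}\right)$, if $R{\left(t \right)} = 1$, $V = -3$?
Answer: $-129$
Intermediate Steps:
$p{\left(T,F \right)} = -3$
$R{\left(3 \right)} \left(-126 + p{\left(4,-15 \right)}\right) = 1 \left(-126 - 3\right) = 1 \left(-129\right) = -129$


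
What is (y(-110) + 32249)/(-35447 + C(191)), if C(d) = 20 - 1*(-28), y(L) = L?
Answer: -32139/35399 ≈ -0.90791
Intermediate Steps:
C(d) = 48 (C(d) = 20 + 28 = 48)
(y(-110) + 32249)/(-35447 + C(191)) = (-110 + 32249)/(-35447 + 48) = 32139/(-35399) = 32139*(-1/35399) = -32139/35399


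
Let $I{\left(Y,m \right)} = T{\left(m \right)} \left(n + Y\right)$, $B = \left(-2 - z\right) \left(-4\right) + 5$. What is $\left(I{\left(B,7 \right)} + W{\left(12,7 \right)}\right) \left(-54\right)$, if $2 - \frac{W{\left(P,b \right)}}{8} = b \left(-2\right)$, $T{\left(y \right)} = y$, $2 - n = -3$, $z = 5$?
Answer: $-21276$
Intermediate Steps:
$n = 5$ ($n = 2 - -3 = 2 + 3 = 5$)
$B = 33$ ($B = \left(-2 - 5\right) \left(-4\right) + 5 = \left(-7\right) \left(-4\right) + 5 = 28 + 5 = 33$)
$I{\left(Y,m \right)} = m \left(5 + Y\right)$
$W{\left(P,b \right)} = 16 + 16 b$ ($W{\left(P,b \right)} = 16 - 8 b \left(-2\right) = 16 - 8 \left(- 2 b\right) = 16 + 16 b$)
$\left(I{\left(B,7 \right)} + W{\left(12,7 \right)}\right) \left(-54\right) = \left(7 \left(5 + 33\right) + \left(16 + 16 \cdot 7\right)\right) \left(-54\right) = \left(7 \cdot 38 + \left(16 + 112\right)\right) \left(-54\right) = \left(266 + 128\right) \left(-54\right) = 394 \left(-54\right) = -21276$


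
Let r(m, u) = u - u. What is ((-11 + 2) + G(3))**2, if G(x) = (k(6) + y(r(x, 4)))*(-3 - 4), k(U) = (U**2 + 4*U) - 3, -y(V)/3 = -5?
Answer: 263169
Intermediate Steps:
r(m, u) = 0
y(V) = 15 (y(V) = -3*(-5) = 15)
k(U) = -3 + U**2 + 4*U
G(x) = -504 (G(x) = ((-3 + 6**2 + 4*6) + 15)*(-3 - 4) = ((-3 + 36 + 24) + 15)*(-7) = (57 + 15)*(-7) = 72*(-7) = -504)
((-11 + 2) + G(3))**2 = ((-11 + 2) - 504)**2 = (-9 - 504)**2 = (-513)**2 = 263169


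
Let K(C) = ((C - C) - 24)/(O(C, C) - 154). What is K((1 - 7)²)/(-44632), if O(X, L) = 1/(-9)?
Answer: -27/7738073 ≈ -3.4892e-6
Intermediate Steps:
O(X, L) = -⅑
K(C) = 216/1387 (K(C) = ((C - C) - 24)/(-⅑ - 154) = (0 - 24)/(-1387/9) = -24*(-9/1387) = 216/1387)
K((1 - 7)²)/(-44632) = (216/1387)/(-44632) = (216/1387)*(-1/44632) = -27/7738073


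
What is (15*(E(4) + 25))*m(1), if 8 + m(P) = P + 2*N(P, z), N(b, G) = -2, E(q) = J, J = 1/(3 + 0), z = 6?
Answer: -4180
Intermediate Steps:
J = ⅓ (J = 1/3 = ⅓ ≈ 0.33333)
E(q) = ⅓
m(P) = -12 + P (m(P) = -8 + (P + 2*(-2)) = -8 + (P - 4) = -8 + (-4 + P) = -12 + P)
(15*(E(4) + 25))*m(1) = (15*(⅓ + 25))*(-12 + 1) = (15*(76/3))*(-11) = 380*(-11) = -4180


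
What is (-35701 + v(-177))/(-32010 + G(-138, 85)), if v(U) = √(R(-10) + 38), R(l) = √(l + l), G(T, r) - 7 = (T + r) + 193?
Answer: 1879/1677 - √(38 + 2*I*√5)/31863 ≈ 1.1203 - 1.1365e-5*I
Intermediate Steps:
G(T, r) = 200 + T + r (G(T, r) = 7 + ((T + r) + 193) = 7 + (193 + T + r) = 200 + T + r)
R(l) = √2*√l (R(l) = √(2*l) = √2*√l)
v(U) = √(38 + 2*I*√5) (v(U) = √(√2*√(-10) + 38) = √(√2*(I*√10) + 38) = √(2*I*√5 + 38) = √(38 + 2*I*√5))
(-35701 + v(-177))/(-32010 + G(-138, 85)) = (-35701 + √(38 + 2*I*√5))/(-32010 + (200 - 138 + 85)) = (-35701 + √(38 + 2*I*√5))/(-32010 + 147) = (-35701 + √(38 + 2*I*√5))/(-31863) = (-35701 + √(38 + 2*I*√5))*(-1/31863) = 1879/1677 - √(38 + 2*I*√5)/31863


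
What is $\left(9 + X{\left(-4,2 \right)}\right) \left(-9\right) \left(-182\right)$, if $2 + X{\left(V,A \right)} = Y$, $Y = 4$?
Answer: $18018$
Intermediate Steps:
$X{\left(V,A \right)} = 2$ ($X{\left(V,A \right)} = -2 + 4 = 2$)
$\left(9 + X{\left(-4,2 \right)}\right) \left(-9\right) \left(-182\right) = \left(9 + 2\right) \left(-9\right) \left(-182\right) = 11 \left(-9\right) \left(-182\right) = \left(-99\right) \left(-182\right) = 18018$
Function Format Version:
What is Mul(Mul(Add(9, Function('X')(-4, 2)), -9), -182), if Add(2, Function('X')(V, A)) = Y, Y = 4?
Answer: 18018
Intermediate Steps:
Function('X')(V, A) = 2 (Function('X')(V, A) = Add(-2, 4) = 2)
Mul(Mul(Add(9, Function('X')(-4, 2)), -9), -182) = Mul(Mul(Add(9, 2), -9), -182) = Mul(Mul(11, -9), -182) = Mul(-99, -182) = 18018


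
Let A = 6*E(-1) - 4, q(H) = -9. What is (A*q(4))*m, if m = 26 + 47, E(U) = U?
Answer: 6570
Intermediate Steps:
A = -10 (A = 6*(-1) - 4 = -6 - 4 = -10)
m = 73
(A*q(4))*m = -10*(-9)*73 = 90*73 = 6570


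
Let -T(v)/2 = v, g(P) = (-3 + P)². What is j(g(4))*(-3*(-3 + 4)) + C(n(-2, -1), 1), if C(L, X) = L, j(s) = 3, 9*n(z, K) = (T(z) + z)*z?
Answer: -85/9 ≈ -9.4444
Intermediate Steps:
T(v) = -2*v
n(z, K) = -z²/9 (n(z, K) = ((-2*z + z)*z)/9 = ((-z)*z)/9 = (-z²)/9 = -z²/9)
j(g(4))*(-3*(-3 + 4)) + C(n(-2, -1), 1) = 3*(-3*(-3 + 4)) - ⅑*(-2)² = 3*(-3*1) - ⅑*4 = 3*(-3) - 4/9 = -9 - 4/9 = -85/9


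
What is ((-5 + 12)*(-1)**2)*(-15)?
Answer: -105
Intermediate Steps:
((-5 + 12)*(-1)**2)*(-15) = (7*1)*(-15) = 7*(-15) = -105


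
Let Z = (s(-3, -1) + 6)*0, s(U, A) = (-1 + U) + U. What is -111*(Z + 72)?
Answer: -7992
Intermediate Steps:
s(U, A) = -1 + 2*U
Z = 0 (Z = ((-1 + 2*(-3)) + 6)*0 = ((-1 - 6) + 6)*0 = (-7 + 6)*0 = -1*0 = 0)
-111*(Z + 72) = -111*(0 + 72) = -111*72 = -7992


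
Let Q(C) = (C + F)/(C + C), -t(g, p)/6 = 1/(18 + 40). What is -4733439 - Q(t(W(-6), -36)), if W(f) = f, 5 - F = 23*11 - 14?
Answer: -9469141/2 ≈ -4.7346e+6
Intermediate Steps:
F = -234 (F = 5 - (23*11 - 14) = 5 - (253 - 14) = 5 - 1*239 = 5 - 239 = -234)
t(g, p) = -3/29 (t(g, p) = -6/(18 + 40) = -6/58 = -6*1/58 = -3/29)
Q(C) = (-234 + C)/(2*C) (Q(C) = (C - 234)/(C + C) = (-234 + C)/((2*C)) = (-234 + C)*(1/(2*C)) = (-234 + C)/(2*C))
-4733439 - Q(t(W(-6), -36)) = -4733439 - (-234 - 3/29)/(2*(-3/29)) = -4733439 - (-29)*(-6789)/(2*3*29) = -4733439 - 1*2263/2 = -4733439 - 2263/2 = -9469141/2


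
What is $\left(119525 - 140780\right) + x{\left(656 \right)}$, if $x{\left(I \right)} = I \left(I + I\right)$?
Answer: $839417$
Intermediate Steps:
$x{\left(I \right)} = 2 I^{2}$ ($x{\left(I \right)} = I 2 I = 2 I^{2}$)
$\left(119525 - 140780\right) + x{\left(656 \right)} = \left(119525 - 140780\right) + 2 \cdot 656^{2} = -21255 + 2 \cdot 430336 = -21255 + 860672 = 839417$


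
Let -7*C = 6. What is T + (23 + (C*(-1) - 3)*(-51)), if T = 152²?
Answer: 162654/7 ≈ 23236.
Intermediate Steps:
C = -6/7 (C = -⅐*6 = -6/7 ≈ -0.85714)
T = 23104
T + (23 + (C*(-1) - 3)*(-51)) = 23104 + (23 + (-6/7*(-1) - 3)*(-51)) = 23104 + (23 + (6/7 - 3)*(-51)) = 23104 + (23 - 15/7*(-51)) = 23104 + (23 + 765/7) = 23104 + 926/7 = 162654/7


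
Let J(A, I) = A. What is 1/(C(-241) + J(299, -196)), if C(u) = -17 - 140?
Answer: 1/142 ≈ 0.0070423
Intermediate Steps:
C(u) = -157
1/(C(-241) + J(299, -196)) = 1/(-157 + 299) = 1/142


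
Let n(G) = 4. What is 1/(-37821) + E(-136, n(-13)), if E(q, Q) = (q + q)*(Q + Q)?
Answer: -82298497/37821 ≈ -2176.0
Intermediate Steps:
E(q, Q) = 4*Q*q (E(q, Q) = (2*q)*(2*Q) = 4*Q*q)
1/(-37821) + E(-136, n(-13)) = 1/(-37821) + 4*4*(-136) = -1/37821 - 2176 = -82298497/37821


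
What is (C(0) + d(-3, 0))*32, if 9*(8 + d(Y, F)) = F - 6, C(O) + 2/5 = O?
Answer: -4352/15 ≈ -290.13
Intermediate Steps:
C(O) = -⅖ + O
d(Y, F) = -26/3 + F/9 (d(Y, F) = -8 + (F - 6)/9 = -8 + (-6 + F)/9 = -8 + (-⅔ + F/9) = -26/3 + F/9)
(C(0) + d(-3, 0))*32 = ((-⅖ + 0) + (-26/3 + (⅑)*0))*32 = (-⅖ + (-26/3 + 0))*32 = (-⅖ - 26/3)*32 = -136/15*32 = -4352/15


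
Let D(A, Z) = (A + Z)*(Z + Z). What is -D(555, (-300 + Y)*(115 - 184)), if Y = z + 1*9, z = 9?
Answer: -778825908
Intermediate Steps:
Y = 18 (Y = 9 + 1*9 = 9 + 9 = 18)
D(A, Z) = 2*Z*(A + Z) (D(A, Z) = (A + Z)*(2*Z) = 2*Z*(A + Z))
-D(555, (-300 + Y)*(115 - 184)) = -2*(-300 + 18)*(115 - 184)*(555 + (-300 + 18)*(115 - 184)) = -2*(-282*(-69))*(555 - 282*(-69)) = -2*19458*(555 + 19458) = -2*19458*20013 = -1*778825908 = -778825908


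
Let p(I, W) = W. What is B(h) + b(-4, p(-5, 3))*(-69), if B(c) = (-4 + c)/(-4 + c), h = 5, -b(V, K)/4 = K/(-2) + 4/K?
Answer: -45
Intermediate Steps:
b(V, K) = -16/K + 2*K (b(V, K) = -4*(K/(-2) + 4/K) = -4*(K*(-½) + 4/K) = -4*(-K/2 + 4/K) = -4*(4/K - K/2) = -16/K + 2*K)
B(c) = 1
B(h) + b(-4, p(-5, 3))*(-69) = 1 + (-16/3 + 2*3)*(-69) = 1 + (-16*⅓ + 6)*(-69) = 1 + (-16/3 + 6)*(-69) = 1 + (⅔)*(-69) = 1 - 46 = -45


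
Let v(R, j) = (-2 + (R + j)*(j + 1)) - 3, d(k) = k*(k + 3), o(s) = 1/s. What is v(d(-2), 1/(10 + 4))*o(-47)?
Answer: 1385/9212 ≈ 0.15035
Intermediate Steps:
d(k) = k*(3 + k)
v(R, j) = -5 + (1 + j)*(R + j) (v(R, j) = (-2 + (R + j)*(1 + j)) - 3 = (-2 + (1 + j)*(R + j)) - 3 = -5 + (1 + j)*(R + j))
v(d(-2), 1/(10 + 4))*o(-47) = (-5 - 2*(3 - 2) + 1/(10 + 4) + (1/(10 + 4))**2 + (-2*(3 - 2))/(10 + 4))/(-47) = (-5 - 2*1 + 1/14 + (1/14)**2 - 2*1/14)*(-1/47) = (-5 - 2 + 1/14 + (1/14)**2 - 2*1/14)*(-1/47) = (-5 - 2 + 1/14 + 1/196 - 1/7)*(-1/47) = -1385/196*(-1/47) = 1385/9212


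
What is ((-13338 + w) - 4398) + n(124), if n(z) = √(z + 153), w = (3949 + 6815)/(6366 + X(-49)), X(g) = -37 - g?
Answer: -18851574/1063 + √277 ≈ -17718.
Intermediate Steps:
w = 1794/1063 (w = (3949 + 6815)/(6366 + (-37 - 1*(-49))) = 10764/(6366 + (-37 + 49)) = 10764/(6366 + 12) = 10764/6378 = 10764*(1/6378) = 1794/1063 ≈ 1.6877)
n(z) = √(153 + z)
((-13338 + w) - 4398) + n(124) = ((-13338 + 1794/1063) - 4398) + √(153 + 124) = (-14176500/1063 - 4398) + √277 = -18851574/1063 + √277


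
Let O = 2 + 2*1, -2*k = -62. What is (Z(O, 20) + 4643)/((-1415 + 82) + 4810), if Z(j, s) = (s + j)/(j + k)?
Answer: 162529/121695 ≈ 1.3355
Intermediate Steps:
k = 31 (k = -½*(-62) = 31)
O = 4 (O = 2 + 2 = 4)
Z(j, s) = (j + s)/(31 + j) (Z(j, s) = (s + j)/(j + 31) = (j + s)/(31 + j))
(Z(O, 20) + 4643)/((-1415 + 82) + 4810) = ((4 + 20)/(31 + 4) + 4643)/((-1415 + 82) + 4810) = (24/35 + 4643)/(-1333 + 4810) = ((1/35)*24 + 4643)/3477 = (24/35 + 4643)*(1/3477) = (162529/35)*(1/3477) = 162529/121695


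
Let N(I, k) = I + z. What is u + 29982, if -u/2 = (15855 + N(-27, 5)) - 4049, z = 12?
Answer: 6400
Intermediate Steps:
N(I, k) = 12 + I (N(I, k) = I + 12 = 12 + I)
u = -23582 (u = -2*((15855 + (12 - 27)) - 4049) = -2*((15855 - 15) - 4049) = -2*(15840 - 4049) = -2*11791 = -23582)
u + 29982 = -23582 + 29982 = 6400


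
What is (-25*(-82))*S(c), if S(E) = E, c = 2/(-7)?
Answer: -4100/7 ≈ -585.71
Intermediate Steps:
c = -2/7 (c = 2*(-⅐) = -2/7 ≈ -0.28571)
(-25*(-82))*S(c) = -25*(-82)*(-2/7) = 2050*(-2/7) = -4100/7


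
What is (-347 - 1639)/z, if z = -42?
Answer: 331/7 ≈ 47.286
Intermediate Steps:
(-347 - 1639)/z = (-347 - 1639)/(-42) = -1986*(-1/42) = 331/7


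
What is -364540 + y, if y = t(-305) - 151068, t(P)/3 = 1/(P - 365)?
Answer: -345457363/670 ≈ -5.1561e+5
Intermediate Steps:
t(P) = 3/(-365 + P) (t(P) = 3/(P - 365) = 3/(-365 + P))
y = -101215563/670 (y = 3/(-365 - 305) - 151068 = 3/(-670) - 151068 = 3*(-1/670) - 151068 = -3/670 - 151068 = -101215563/670 ≈ -1.5107e+5)
-364540 + y = -364540 - 101215563/670 = -345457363/670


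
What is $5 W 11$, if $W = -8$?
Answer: $-440$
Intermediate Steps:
$5 W 11 = 5 \left(-8\right) 11 = \left(-40\right) 11 = -440$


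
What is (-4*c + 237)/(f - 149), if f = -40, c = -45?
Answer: -139/63 ≈ -2.2063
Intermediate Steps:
(-4*c + 237)/(f - 149) = (-4*(-45) + 237)/(-40 - 149) = (180 + 237)/(-189) = 417*(-1/189) = -139/63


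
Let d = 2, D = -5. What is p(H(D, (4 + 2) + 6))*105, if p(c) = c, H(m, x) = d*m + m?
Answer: -1575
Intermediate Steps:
H(m, x) = 3*m (H(m, x) = 2*m + m = 3*m)
p(H(D, (4 + 2) + 6))*105 = (3*(-5))*105 = -15*105 = -1575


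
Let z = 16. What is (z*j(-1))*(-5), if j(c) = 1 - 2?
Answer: 80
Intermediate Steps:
j(c) = -1
(z*j(-1))*(-5) = (16*(-1))*(-5) = -16*(-5) = 80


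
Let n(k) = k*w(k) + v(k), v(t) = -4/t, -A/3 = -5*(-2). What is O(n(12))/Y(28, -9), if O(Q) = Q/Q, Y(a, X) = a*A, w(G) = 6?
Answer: -1/840 ≈ -0.0011905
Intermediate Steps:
A = -30 (A = -(-15)*(-2) = -3*10 = -30)
n(k) = -4/k + 6*k (n(k) = k*6 - 4/k = 6*k - 4/k = -4/k + 6*k)
Y(a, X) = -30*a (Y(a, X) = a*(-30) = -30*a)
O(Q) = 1
O(n(12))/Y(28, -9) = 1/(-30*28) = 1/(-840) = 1*(-1/840) = -1/840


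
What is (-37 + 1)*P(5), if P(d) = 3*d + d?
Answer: -720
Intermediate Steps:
P(d) = 4*d
(-37 + 1)*P(5) = (-37 + 1)*(4*5) = -36*20 = -720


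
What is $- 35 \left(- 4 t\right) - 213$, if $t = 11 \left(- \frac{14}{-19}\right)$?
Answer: $\frac{17513}{19} \approx 921.74$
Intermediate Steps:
$t = \frac{154}{19}$ ($t = 11 \left(\left(-14\right) \left(- \frac{1}{19}\right)\right) = 11 \cdot \frac{14}{19} = \frac{154}{19} \approx 8.1053$)
$- 35 \left(- 4 t\right) - 213 = - 35 \left(\left(-4\right) \frac{154}{19}\right) - 213 = \left(-35\right) \left(- \frac{616}{19}\right) - 213 = \frac{21560}{19} - 213 = \frac{17513}{19}$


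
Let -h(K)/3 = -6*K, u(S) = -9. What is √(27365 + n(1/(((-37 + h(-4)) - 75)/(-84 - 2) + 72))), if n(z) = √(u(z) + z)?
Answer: √(69529977140 + 1594*I*√22833253)/1594 ≈ 165.42 + 0.0090608*I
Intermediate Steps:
h(K) = 18*K (h(K) = -(-18)*K = 18*K)
n(z) = √(-9 + z)
√(27365 + n(1/(((-37 + h(-4)) - 75)/(-84 - 2) + 72))) = √(27365 + √(-9 + 1/(((-37 + 18*(-4)) - 75)/(-84 - 2) + 72))) = √(27365 + √(-9 + 1/(((-37 - 72) - 75)/(-86) + 72))) = √(27365 + √(-9 + 1/((-109 - 75)*(-1/86) + 72))) = √(27365 + √(-9 + 1/(-184*(-1/86) + 72))) = √(27365 + √(-9 + 1/(92/43 + 72))) = √(27365 + √(-9 + 1/(3188/43))) = √(27365 + √(-9 + 43/3188)) = √(27365 + √(-28649/3188)) = √(27365 + I*√22833253/1594)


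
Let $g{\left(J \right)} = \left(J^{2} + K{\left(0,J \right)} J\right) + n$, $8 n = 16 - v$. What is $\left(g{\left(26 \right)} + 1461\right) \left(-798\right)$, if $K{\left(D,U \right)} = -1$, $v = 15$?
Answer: $- \frac{6738711}{4} \approx -1.6847 \cdot 10^{6}$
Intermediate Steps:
$n = \frac{1}{8}$ ($n = \frac{16 - 15}{8} = \frac{1}{8} \cdot 1 = \frac{1}{8} \approx 0.125$)
$g{\left(J \right)} = \frac{1}{8} + J^{2} - J$ ($g{\left(J \right)} = \left(J^{2} - J\right) + \frac{1}{8} = \frac{1}{8} + J^{2} - J$)
$\left(g{\left(26 \right)} + 1461\right) \left(-798\right) = \left(\left(\frac{1}{8} + 26^{2} - 26\right) + 1461\right) \left(-798\right) = \left(\left(\frac{1}{8} + 676 - 26\right) + 1461\right) \left(-798\right) = \left(\frac{5201}{8} + 1461\right) \left(-798\right) = \frac{16889}{8} \left(-798\right) = - \frac{6738711}{4}$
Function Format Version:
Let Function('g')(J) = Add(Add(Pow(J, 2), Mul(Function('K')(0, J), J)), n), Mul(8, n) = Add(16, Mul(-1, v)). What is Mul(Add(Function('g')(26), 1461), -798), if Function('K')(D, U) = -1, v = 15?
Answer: Rational(-6738711, 4) ≈ -1.6847e+6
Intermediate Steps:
n = Rational(1, 8) (n = Mul(Rational(1, 8), Add(16, Mul(-1, 15))) = Mul(Rational(1, 8), Add(16, -15)) = Mul(Rational(1, 8), 1) = Rational(1, 8) ≈ 0.12500)
Function('g')(J) = Add(Rational(1, 8), Pow(J, 2), Mul(-1, J)) (Function('g')(J) = Add(Add(Pow(J, 2), Mul(-1, J)), Rational(1, 8)) = Add(Rational(1, 8), Pow(J, 2), Mul(-1, J)))
Mul(Add(Function('g')(26), 1461), -798) = Mul(Add(Add(Rational(1, 8), Pow(26, 2), Mul(-1, 26)), 1461), -798) = Mul(Add(Add(Rational(1, 8), 676, -26), 1461), -798) = Mul(Add(Rational(5201, 8), 1461), -798) = Mul(Rational(16889, 8), -798) = Rational(-6738711, 4)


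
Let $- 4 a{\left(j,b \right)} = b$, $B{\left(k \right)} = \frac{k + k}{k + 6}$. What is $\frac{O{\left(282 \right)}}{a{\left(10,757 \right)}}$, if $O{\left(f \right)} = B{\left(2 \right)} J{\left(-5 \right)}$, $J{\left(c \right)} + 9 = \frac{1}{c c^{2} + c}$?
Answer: $\frac{1171}{49205} \approx 0.023798$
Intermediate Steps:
$B{\left(k \right)} = \frac{2 k}{6 + k}$
$a{\left(j,b \right)} = - \frac{b}{4}$
$J{\left(c \right)} = -9 + \frac{1}{c + c^{3}}$ ($J{\left(c \right)} = -9 + \frac{1}{c c^{2} + c} = -9 + \frac{1}{c^{3} + c} = -9 + \frac{1}{c + c^{3}}$)
$O{\left(f \right)} = - \frac{1171}{260}$ ($O{\left(f \right)} = 2 \cdot 2 \frac{1}{6 + 2} \frac{1 - -45 - 9 \left(-5\right)^{3}}{-5 + \left(-5\right)^{3}} = 2 \cdot 2 \cdot \frac{1}{8} \frac{1 + 45 - -1125}{-5 - 125} = 2 \cdot 2 \cdot \frac{1}{8} \frac{1 + 45 + 1125}{-130} = \frac{\left(- \frac{1}{130}\right) 1171}{2} = \frac{1}{2} \left(- \frac{1171}{130}\right) = - \frac{1171}{260}$)
$\frac{O{\left(282 \right)}}{a{\left(10,757 \right)}} = - \frac{1171}{260 \left(\left(- \frac{1}{4}\right) 757\right)} = - \frac{1171}{260 \left(- \frac{757}{4}\right)} = \left(- \frac{1171}{260}\right) \left(- \frac{4}{757}\right) = \frac{1171}{49205}$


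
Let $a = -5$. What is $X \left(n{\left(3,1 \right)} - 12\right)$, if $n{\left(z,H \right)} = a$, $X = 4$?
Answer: $-68$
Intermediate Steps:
$n{\left(z,H \right)} = -5$
$X \left(n{\left(3,1 \right)} - 12\right) = 4 \left(-5 - 12\right) = 4 \left(-17\right) = -68$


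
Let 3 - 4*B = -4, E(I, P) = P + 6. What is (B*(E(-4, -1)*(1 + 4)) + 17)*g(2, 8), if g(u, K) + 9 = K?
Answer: -243/4 ≈ -60.750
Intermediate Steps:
E(I, P) = 6 + P
B = 7/4 (B = ¾ - ¼*(-4) = ¾ + 1 = 7/4 ≈ 1.7500)
g(u, K) = -9 + K
(B*(E(-4, -1)*(1 + 4)) + 17)*g(2, 8) = (7*((6 - 1)*(1 + 4))/4 + 17)*(-9 + 8) = (7*(5*5)/4 + 17)*(-1) = ((7/4)*25 + 17)*(-1) = (175/4 + 17)*(-1) = (243/4)*(-1) = -243/4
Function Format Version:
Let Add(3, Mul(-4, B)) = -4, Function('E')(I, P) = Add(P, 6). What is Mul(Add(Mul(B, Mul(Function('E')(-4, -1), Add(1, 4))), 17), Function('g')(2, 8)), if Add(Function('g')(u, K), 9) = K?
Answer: Rational(-243, 4) ≈ -60.750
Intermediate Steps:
Function('E')(I, P) = Add(6, P)
B = Rational(7, 4) (B = Add(Rational(3, 4), Mul(Rational(-1, 4), -4)) = Add(Rational(3, 4), 1) = Rational(7, 4) ≈ 1.7500)
Function('g')(u, K) = Add(-9, K)
Mul(Add(Mul(B, Mul(Function('E')(-4, -1), Add(1, 4))), 17), Function('g')(2, 8)) = Mul(Add(Mul(Rational(7, 4), Mul(Add(6, -1), Add(1, 4))), 17), Add(-9, 8)) = Mul(Add(Mul(Rational(7, 4), Mul(5, 5)), 17), -1) = Mul(Add(Mul(Rational(7, 4), 25), 17), -1) = Mul(Add(Rational(175, 4), 17), -1) = Mul(Rational(243, 4), -1) = Rational(-243, 4)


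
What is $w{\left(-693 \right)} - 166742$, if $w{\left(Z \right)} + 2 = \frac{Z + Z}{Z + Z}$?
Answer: $-166743$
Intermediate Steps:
$w{\left(Z \right)} = -1$ ($w{\left(Z \right)} = -2 + \frac{Z + Z}{Z + Z} = -2 + \frac{2 Z}{2 Z} = -2 + 2 Z \frac{1}{2 Z} = -2 + 1 = -1$)
$w{\left(-693 \right)} - 166742 = -1 - 166742 = -166743$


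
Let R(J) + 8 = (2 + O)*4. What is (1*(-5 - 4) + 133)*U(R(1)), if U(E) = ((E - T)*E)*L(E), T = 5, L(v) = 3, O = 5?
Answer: 111600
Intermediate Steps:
R(J) = 20 (R(J) = -8 + (2 + 5)*4 = -8 + 7*4 = -8 + 28 = 20)
U(E) = 3*E*(-5 + E) (U(E) = ((E - 1*5)*E)*3 = ((E - 5)*E)*3 = ((-5 + E)*E)*3 = (E*(-5 + E))*3 = 3*E*(-5 + E))
(1*(-5 - 4) + 133)*U(R(1)) = (1*(-5 - 4) + 133)*(3*20*(-5 + 20)) = (1*(-9) + 133)*(3*20*15) = (-9 + 133)*900 = 124*900 = 111600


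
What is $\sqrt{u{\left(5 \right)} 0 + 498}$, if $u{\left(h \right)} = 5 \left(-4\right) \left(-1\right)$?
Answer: $\sqrt{498} \approx 22.316$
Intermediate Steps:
$u{\left(h \right)} = 20$ ($u{\left(h \right)} = \left(-20\right) \left(-1\right) = 20$)
$\sqrt{u{\left(5 \right)} 0 + 498} = \sqrt{20 \cdot 0 + 498} = \sqrt{0 + 498} = \sqrt{498}$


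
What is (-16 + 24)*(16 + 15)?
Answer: 248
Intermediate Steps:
(-16 + 24)*(16 + 15) = 8*31 = 248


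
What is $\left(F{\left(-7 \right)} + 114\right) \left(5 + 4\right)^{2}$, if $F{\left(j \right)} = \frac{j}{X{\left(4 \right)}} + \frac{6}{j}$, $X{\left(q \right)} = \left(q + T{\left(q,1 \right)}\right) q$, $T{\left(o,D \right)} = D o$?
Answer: $\frac{2048895}{224} \approx 9146.9$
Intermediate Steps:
$X{\left(q \right)} = 2 q^{2}$ ($X{\left(q \right)} = \left(q + 1 q\right) q = \left(q + q\right) q = 2 q q = 2 q^{2}$)
$F{\left(j \right)} = \frac{6}{j} + \frac{j}{32}$ ($F{\left(j \right)} = \frac{j}{2 \cdot 4^{2}} + \frac{6}{j} = \frac{j}{2 \cdot 16} + \frac{6}{j} = \frac{j}{32} + \frac{6}{j} = \frac{6}{j} + \frac{j}{32}$)
$\left(F{\left(-7 \right)} + 114\right) \left(5 + 4\right)^{2} = \left(\left(\frac{6}{-7} + \frac{1}{32} \left(-7\right)\right) + 114\right) \left(5 + 4\right)^{2} = \left(\left(6 \left(- \frac{1}{7}\right) - \frac{7}{32}\right) + 114\right) 9^{2} = \left(\left(- \frac{6}{7} - \frac{7}{32}\right) + 114\right) 81 = \left(- \frac{241}{224} + 114\right) 81 = \frac{25295}{224} \cdot 81 = \frac{2048895}{224}$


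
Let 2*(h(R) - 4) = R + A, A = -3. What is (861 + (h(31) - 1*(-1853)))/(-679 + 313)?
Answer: -1366/183 ≈ -7.4645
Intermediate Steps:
h(R) = 5/2 + R/2 (h(R) = 4 + (R - 3)/2 = 4 + (-3 + R)/2 = 4 + (-3/2 + R/2) = 5/2 + R/2)
(861 + (h(31) - 1*(-1853)))/(-679 + 313) = (861 + ((5/2 + (½)*31) - 1*(-1853)))/(-679 + 313) = (861 + ((5/2 + 31/2) + 1853))/(-366) = (861 + (18 + 1853))*(-1/366) = (861 + 1871)*(-1/366) = 2732*(-1/366) = -1366/183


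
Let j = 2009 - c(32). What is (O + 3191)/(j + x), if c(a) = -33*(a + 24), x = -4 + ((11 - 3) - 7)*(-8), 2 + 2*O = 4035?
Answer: 2083/1538 ≈ 1.3544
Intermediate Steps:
O = 4033/2 (O = -1 + (½)*4035 = -1 + 4035/2 = 4033/2 ≈ 2016.5)
x = -12 (x = -4 + (8 - 7)*(-8) = -4 + 1*(-8) = -4 - 8 = -12)
c(a) = -792 - 33*a (c(a) = -33*(24 + a) = -792 - 33*a)
j = 3857 (j = 2009 - (-792 - 33*32) = 2009 - (-792 - 1056) = 2009 - 1*(-1848) = 2009 + 1848 = 3857)
(O + 3191)/(j + x) = (4033/2 + 3191)/(3857 - 12) = (10415/2)/3845 = (10415/2)*(1/3845) = 2083/1538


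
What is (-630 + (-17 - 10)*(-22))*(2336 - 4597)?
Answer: 81396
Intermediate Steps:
(-630 + (-17 - 10)*(-22))*(2336 - 4597) = (-630 - 27*(-22))*(-2261) = (-630 + 594)*(-2261) = -36*(-2261) = 81396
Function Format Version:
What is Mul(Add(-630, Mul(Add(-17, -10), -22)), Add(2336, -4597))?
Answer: 81396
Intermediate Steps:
Mul(Add(-630, Mul(Add(-17, -10), -22)), Add(2336, -4597)) = Mul(Add(-630, Mul(-27, -22)), -2261) = Mul(Add(-630, 594), -2261) = Mul(-36, -2261) = 81396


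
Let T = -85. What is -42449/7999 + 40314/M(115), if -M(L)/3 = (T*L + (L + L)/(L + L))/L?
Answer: 5973259052/39091113 ≈ 152.80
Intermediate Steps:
M(L) = -3*(1 - 85*L)/L (M(L) = -3*(-85*L + (L + L)/(L + L))/L = -3*(-85*L + (2*L)/((2*L)))/L = -3*(-85*L + (2*L)*(1/(2*L)))/L = -3*(-85*L + 1)/L = -3*(1 - 85*L)/L)
-42449/7999 + 40314/M(115) = -42449/7999 + 40314/(255 - 3/115) = -42449/7999 + 40314/(29322/115) = -42449/7999 + 40314*(115/29322) = -42449/7999 + 772685/4887 = 5973259052/39091113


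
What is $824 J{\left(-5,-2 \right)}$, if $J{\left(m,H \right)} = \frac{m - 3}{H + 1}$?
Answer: $6592$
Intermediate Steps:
$J{\left(m,H \right)} = \frac{-3 + m}{1 + H}$
$824 J{\left(-5,-2 \right)} = 824 \frac{-3 - 5}{1 - 2} = 824 \frac{1}{-1} \left(-8\right) = 824 \left(\left(-1\right) \left(-8\right)\right) = 824 \cdot 8 = 6592$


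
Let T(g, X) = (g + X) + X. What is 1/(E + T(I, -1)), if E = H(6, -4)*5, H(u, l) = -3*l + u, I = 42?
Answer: 1/130 ≈ 0.0076923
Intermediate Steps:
H(u, l) = u - 3*l
E = 90 (E = (6 - 3*(-4))*5 = (6 + 12)*5 = 18*5 = 90)
T(g, X) = g + 2*X (T(g, X) = (X + g) + X = g + 2*X)
1/(E + T(I, -1)) = 1/(90 + (42 + 2*(-1))) = 1/(90 + (42 - 2)) = 1/(90 + 40) = 1/130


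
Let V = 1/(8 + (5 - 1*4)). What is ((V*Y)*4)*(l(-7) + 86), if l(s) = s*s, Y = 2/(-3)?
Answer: -40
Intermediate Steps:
Y = -2/3 (Y = 2*(-1/3) = -2/3 ≈ -0.66667)
V = 1/9 (V = 1/(8 + (5 - 4)) = 1/(8 + 1) = 1/9 ≈ 0.11111)
l(s) = s**2
((V*Y)*4)*(l(-7) + 86) = (((1/9)*(-2/3))*4)*((-7)**2 + 86) = (-2/27*4)*(49 + 86) = -8/27*135 = -40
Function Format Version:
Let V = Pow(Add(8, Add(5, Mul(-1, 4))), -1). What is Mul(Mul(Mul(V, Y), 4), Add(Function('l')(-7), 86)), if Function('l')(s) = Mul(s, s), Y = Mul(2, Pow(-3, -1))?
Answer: -40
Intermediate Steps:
Y = Rational(-2, 3) (Y = Mul(2, Rational(-1, 3)) = Rational(-2, 3) ≈ -0.66667)
V = Rational(1, 9) (V = Pow(Add(8, Add(5, -4)), -1) = Pow(Add(8, 1), -1) = Pow(9, -1) = Rational(1, 9) ≈ 0.11111)
Function('l')(s) = Pow(s, 2)
Mul(Mul(Mul(V, Y), 4), Add(Function('l')(-7), 86)) = Mul(Mul(Mul(Rational(1, 9), Rational(-2, 3)), 4), Add(Pow(-7, 2), 86)) = Mul(Mul(Rational(-2, 27), 4), Add(49, 86)) = Mul(Rational(-8, 27), 135) = -40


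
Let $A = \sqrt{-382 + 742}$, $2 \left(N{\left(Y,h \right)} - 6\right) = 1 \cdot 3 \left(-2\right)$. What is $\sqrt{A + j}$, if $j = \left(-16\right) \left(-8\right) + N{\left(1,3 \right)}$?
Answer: $\sqrt{131 + 6 \sqrt{10}} \approx 12.246$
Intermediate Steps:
$N{\left(Y,h \right)} = 3$ ($N{\left(Y,h \right)} = 6 + \frac{1 \cdot 3 \left(-2\right)}{2} = 6 + \frac{3 \left(-2\right)}{2} = 6 + \frac{1}{2} \left(-6\right) = 6 - 3 = 3$)
$j = 131$ ($j = \left(-16\right) \left(-8\right) + 3 = 128 + 3 = 131$)
$A = 6 \sqrt{10}$ ($A = \sqrt{360} = 6 \sqrt{10} \approx 18.974$)
$\sqrt{A + j} = \sqrt{6 \sqrt{10} + 131} = \sqrt{131 + 6 \sqrt{10}}$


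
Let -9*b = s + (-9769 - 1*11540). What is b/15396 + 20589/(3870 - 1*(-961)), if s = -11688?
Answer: 1004100901/223134228 ≈ 4.5000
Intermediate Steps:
b = 10999/3 (b = -(-11688 + (-9769 - 1*11540))/9 = -(-11688 + (-9769 - 11540))/9 = -(-11688 - 21309)/9 = -⅑*(-32997) = 10999/3 ≈ 3666.3)
b/15396 + 20589/(3870 - 1*(-961)) = (10999/3)/15396 + 20589/(3870 - 1*(-961)) = (10999/3)*(1/15396) + 20589/(3870 + 961) = 10999/46188 + 20589/4831 = 1004100901/223134228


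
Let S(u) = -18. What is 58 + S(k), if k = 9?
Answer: 40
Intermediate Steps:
58 + S(k) = 58 - 18 = 40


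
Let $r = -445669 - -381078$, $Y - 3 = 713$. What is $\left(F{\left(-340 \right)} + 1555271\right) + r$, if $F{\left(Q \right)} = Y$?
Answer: $1491396$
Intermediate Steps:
$Y = 716$ ($Y = 3 + 713 = 716$)
$F{\left(Q \right)} = 716$
$r = -64591$ ($r = -445669 + 381078 = -64591$)
$\left(F{\left(-340 \right)} + 1555271\right) + r = \left(716 + 1555271\right) - 64591 = 1555987 - 64591 = 1491396$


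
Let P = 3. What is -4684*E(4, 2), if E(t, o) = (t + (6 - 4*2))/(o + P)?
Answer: -9368/5 ≈ -1873.6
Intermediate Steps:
E(t, o) = (-2 + t)/(3 + o) (E(t, o) = (t + (6 - 4*2))/(o + 3) = (t + (6 - 8))/(3 + o) = (t - 2)/(3 + o) = (-2 + t)/(3 + o))
-4684*E(4, 2) = -4684*(-2 + 4)/(3 + 2) = -4684*2/5 = -4684*⅖ = -9368/5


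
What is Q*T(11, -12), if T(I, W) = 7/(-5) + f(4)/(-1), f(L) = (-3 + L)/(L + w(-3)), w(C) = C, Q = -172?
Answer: 2064/5 ≈ 412.80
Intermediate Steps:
f(L) = 1 (f(L) = (-3 + L)/(L - 3) = (-3 + L)/(-3 + L) = 1)
T(I, W) = -12/5 (T(I, W) = 7/(-5) + 1/(-1) = 7*(-⅕) + 1*(-1) = -7/5 - 1 = -12/5)
Q*T(11, -12) = -172*(-12/5) = 2064/5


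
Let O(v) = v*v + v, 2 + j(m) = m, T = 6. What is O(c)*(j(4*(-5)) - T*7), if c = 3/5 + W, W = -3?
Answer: -5376/25 ≈ -215.04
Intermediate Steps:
j(m) = -2 + m
c = -12/5 (c = 3/5 - 3 = (⅕)*3 - 3 = ⅗ - 3 = -12/5 ≈ -2.4000)
O(v) = v + v² (O(v) = v² + v = v + v²)
O(c)*(j(4*(-5)) - T*7) = (-12*(1 - 12/5)/5)*((-2 + 4*(-5)) - 6*7) = (-12/5*(-7/5))*((-2 - 20) - 1*42) = 84*(-22 - 42)/25 = (84/25)*(-64) = -5376/25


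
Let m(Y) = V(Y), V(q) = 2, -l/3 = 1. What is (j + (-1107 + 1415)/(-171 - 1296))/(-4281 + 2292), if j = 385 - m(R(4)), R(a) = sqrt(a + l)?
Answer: -561553/2917863 ≈ -0.19245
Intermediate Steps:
l = -3 (l = -3*1 = -3)
R(a) = sqrt(-3 + a) (R(a) = sqrt(a - 3) = sqrt(-3 + a))
m(Y) = 2
j = 383 (j = 385 - 1*2 = 385 - 2 = 383)
(j + (-1107 + 1415)/(-171 - 1296))/(-4281 + 2292) = (383 + (-1107 + 1415)/(-171 - 1296))/(-4281 + 2292) = (383 + 308/(-1467))/(-1989) = (383 + 308*(-1/1467))*(-1/1989) = (383 - 308/1467)*(-1/1989) = (561553/1467)*(-1/1989) = -561553/2917863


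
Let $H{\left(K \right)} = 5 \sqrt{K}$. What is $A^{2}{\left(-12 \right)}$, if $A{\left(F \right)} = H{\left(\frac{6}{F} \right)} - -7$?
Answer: $\frac{73}{2} + 35 i \sqrt{2} \approx 36.5 + 49.497 i$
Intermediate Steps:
$A{\left(F \right)} = 7 + 5 \sqrt{6} \sqrt{\frac{1}{F}}$ ($A{\left(F \right)} = 5 \sqrt{\frac{6}{F}} - -7 = 5 \sqrt{6} \sqrt{\frac{1}{F}} + 7 = 7 + 5 \sqrt{6} \sqrt{\frac{1}{F}}$)
$A^{2}{\left(-12 \right)} = \left(7 + 5 \sqrt{6} \sqrt{\frac{1}{-12}}\right)^{2} = \left(7 + 5 \sqrt{6} \sqrt{- \frac{1}{12}}\right)^{2} = \left(7 + 5 \sqrt{6} \frac{i \sqrt{3}}{6}\right)^{2} = \left(7 + \frac{5 i \sqrt{2}}{2}\right)^{2}$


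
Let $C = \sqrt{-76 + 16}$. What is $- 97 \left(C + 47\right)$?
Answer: $-4559 - 194 i \sqrt{15} \approx -4559.0 - 751.36 i$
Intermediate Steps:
$C = 2 i \sqrt{15}$ ($C = \sqrt{-60} = 2 i \sqrt{15} \approx 7.746 i$)
$- 97 \left(C + 47\right) = - 97 \left(2 i \sqrt{15} + 47\right) = - 97 \left(47 + 2 i \sqrt{15}\right) = -4559 - 194 i \sqrt{15}$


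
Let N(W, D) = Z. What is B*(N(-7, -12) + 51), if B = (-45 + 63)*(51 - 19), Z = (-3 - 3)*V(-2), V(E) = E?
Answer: 36288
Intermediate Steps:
Z = 12 (Z = (-3 - 3)*(-2) = -6*(-2) = 12)
N(W, D) = 12
B = 576 (B = 18*32 = 576)
B*(N(-7, -12) + 51) = 576*(12 + 51) = 576*63 = 36288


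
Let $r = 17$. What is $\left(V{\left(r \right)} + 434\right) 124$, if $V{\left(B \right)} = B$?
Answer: $55924$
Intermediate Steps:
$\left(V{\left(r \right)} + 434\right) 124 = \left(17 + 434\right) 124 = 451 \cdot 124 = 55924$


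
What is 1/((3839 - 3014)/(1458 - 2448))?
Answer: -6/5 ≈ -1.2000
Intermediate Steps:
1/((3839 - 3014)/(1458 - 2448)) = 1/(825/(-990)) = 1/(825*(-1/990)) = 1/(-5/6) = -6/5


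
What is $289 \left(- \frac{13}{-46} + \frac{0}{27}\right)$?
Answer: $\frac{3757}{46} \approx 81.674$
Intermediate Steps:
$289 \left(- \frac{13}{-46} + \frac{0}{27}\right) = 289 \left(\left(-13\right) \left(- \frac{1}{46}\right) + 0 \cdot \frac{1}{27}\right) = 289 \left(\frac{13}{46} + 0\right) = 289 \cdot \frac{13}{46} = \frac{3757}{46}$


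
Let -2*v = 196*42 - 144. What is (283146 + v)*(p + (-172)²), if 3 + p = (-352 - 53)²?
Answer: 54035821812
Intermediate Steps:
v = -4044 (v = -(196*42 - 144)/2 = -(8232 - 144)/2 = -½*8088 = -4044)
p = 164022 (p = -3 + (-352 - 53)² = -3 + (-405)² = -3 + 164025 = 164022)
(283146 + v)*(p + (-172)²) = (283146 - 4044)*(164022 + (-172)²) = 279102*(164022 + 29584) = 279102*193606 = 54035821812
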